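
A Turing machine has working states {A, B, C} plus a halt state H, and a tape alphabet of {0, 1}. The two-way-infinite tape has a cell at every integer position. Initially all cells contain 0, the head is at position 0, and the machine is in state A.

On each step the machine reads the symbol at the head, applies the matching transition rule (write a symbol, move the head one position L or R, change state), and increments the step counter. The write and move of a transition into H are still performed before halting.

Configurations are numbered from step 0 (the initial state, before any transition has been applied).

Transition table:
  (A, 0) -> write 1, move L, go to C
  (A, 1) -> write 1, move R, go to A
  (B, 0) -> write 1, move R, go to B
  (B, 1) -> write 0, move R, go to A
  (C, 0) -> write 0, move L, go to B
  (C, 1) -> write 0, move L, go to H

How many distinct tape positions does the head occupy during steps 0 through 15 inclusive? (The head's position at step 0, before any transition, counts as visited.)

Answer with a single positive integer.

Answer: 5

Derivation:
Step 1: in state A at pos 0, read 0 -> (A,0)->write 1,move L,goto C. Now: state=C, head=-1, tape[-2..1]=0010 (head:  ^)
Step 2: in state C at pos -1, read 0 -> (C,0)->write 0,move L,goto B. Now: state=B, head=-2, tape[-3..1]=00010 (head:  ^)
Step 3: in state B at pos -2, read 0 -> (B,0)->write 1,move R,goto B. Now: state=B, head=-1, tape[-3..1]=01010 (head:   ^)
Step 4: in state B at pos -1, read 0 -> (B,0)->write 1,move R,goto B. Now: state=B, head=0, tape[-3..1]=01110 (head:    ^)
Step 5: in state B at pos 0, read 1 -> (B,1)->write 0,move R,goto A. Now: state=A, head=1, tape[-3..2]=011000 (head:     ^)
Step 6: in state A at pos 1, read 0 -> (A,0)->write 1,move L,goto C. Now: state=C, head=0, tape[-3..2]=011010 (head:    ^)
Step 7: in state C at pos 0, read 0 -> (C,0)->write 0,move L,goto B. Now: state=B, head=-1, tape[-3..2]=011010 (head:   ^)
Step 8: in state B at pos -1, read 1 -> (B,1)->write 0,move R,goto A. Now: state=A, head=0, tape[-3..2]=010010 (head:    ^)
Step 9: in state A at pos 0, read 0 -> (A,0)->write 1,move L,goto C. Now: state=C, head=-1, tape[-3..2]=010110 (head:   ^)
Step 10: in state C at pos -1, read 0 -> (C,0)->write 0,move L,goto B. Now: state=B, head=-2, tape[-3..2]=010110 (head:  ^)
Step 11: in state B at pos -2, read 1 -> (B,1)->write 0,move R,goto A. Now: state=A, head=-1, tape[-3..2]=000110 (head:   ^)
Step 12: in state A at pos -1, read 0 -> (A,0)->write 1,move L,goto C. Now: state=C, head=-2, tape[-3..2]=001110 (head:  ^)
Step 13: in state C at pos -2, read 0 -> (C,0)->write 0,move L,goto B. Now: state=B, head=-3, tape[-4..2]=0001110 (head:  ^)
Step 14: in state B at pos -3, read 0 -> (B,0)->write 1,move R,goto B. Now: state=B, head=-2, tape[-4..2]=0101110 (head:   ^)
Step 15: in state B at pos -2, read 0 -> (B,0)->write 1,move R,goto B. Now: state=B, head=-1, tape[-4..2]=0111110 (head:    ^)
Head positions at steps 0..15: starting at 0, distinct positions visited = {-3, -2, -1, 0, 1} -> 5 position(s)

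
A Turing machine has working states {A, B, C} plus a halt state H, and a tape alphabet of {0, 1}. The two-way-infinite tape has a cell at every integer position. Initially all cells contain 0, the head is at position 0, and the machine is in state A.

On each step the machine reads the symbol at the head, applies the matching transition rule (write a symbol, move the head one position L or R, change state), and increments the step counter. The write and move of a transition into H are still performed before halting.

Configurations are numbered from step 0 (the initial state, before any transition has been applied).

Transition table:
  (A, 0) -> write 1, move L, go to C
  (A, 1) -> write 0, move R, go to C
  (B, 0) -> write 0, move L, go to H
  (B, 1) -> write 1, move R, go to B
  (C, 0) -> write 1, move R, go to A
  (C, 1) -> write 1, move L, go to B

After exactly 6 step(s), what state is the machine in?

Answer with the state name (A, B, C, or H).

Step 1: in state A at pos 0, read 0 -> (A,0)->write 1,move L,goto C. Now: state=C, head=-1, tape[-2..1]=0010 (head:  ^)
Step 2: in state C at pos -1, read 0 -> (C,0)->write 1,move R,goto A. Now: state=A, head=0, tape[-2..1]=0110 (head:   ^)
Step 3: in state A at pos 0, read 1 -> (A,1)->write 0,move R,goto C. Now: state=C, head=1, tape[-2..2]=01000 (head:    ^)
Step 4: in state C at pos 1, read 0 -> (C,0)->write 1,move R,goto A. Now: state=A, head=2, tape[-2..3]=010100 (head:     ^)
Step 5: in state A at pos 2, read 0 -> (A,0)->write 1,move L,goto C. Now: state=C, head=1, tape[-2..3]=010110 (head:    ^)
Step 6: in state C at pos 1, read 1 -> (C,1)->write 1,move L,goto B. Now: state=B, head=0, tape[-2..3]=010110 (head:   ^)

Answer: B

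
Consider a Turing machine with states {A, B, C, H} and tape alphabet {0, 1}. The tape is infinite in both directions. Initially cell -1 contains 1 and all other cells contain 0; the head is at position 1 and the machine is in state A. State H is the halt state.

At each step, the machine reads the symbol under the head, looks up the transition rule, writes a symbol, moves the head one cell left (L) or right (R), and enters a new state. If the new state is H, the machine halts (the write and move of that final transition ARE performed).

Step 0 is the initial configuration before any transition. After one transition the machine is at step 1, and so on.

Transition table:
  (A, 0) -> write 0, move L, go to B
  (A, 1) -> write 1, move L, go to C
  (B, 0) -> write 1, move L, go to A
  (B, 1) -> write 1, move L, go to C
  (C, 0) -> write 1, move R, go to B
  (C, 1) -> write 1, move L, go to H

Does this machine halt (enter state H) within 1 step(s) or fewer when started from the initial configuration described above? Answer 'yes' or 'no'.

Answer: no

Derivation:
Step 1: in state A at pos 1, read 0 -> (A,0)->write 0,move L,goto B. Now: state=B, head=0, tape[-2..2]=01000 (head:   ^)
After 1 step(s): state = B (not H) -> not halted within 1 -> no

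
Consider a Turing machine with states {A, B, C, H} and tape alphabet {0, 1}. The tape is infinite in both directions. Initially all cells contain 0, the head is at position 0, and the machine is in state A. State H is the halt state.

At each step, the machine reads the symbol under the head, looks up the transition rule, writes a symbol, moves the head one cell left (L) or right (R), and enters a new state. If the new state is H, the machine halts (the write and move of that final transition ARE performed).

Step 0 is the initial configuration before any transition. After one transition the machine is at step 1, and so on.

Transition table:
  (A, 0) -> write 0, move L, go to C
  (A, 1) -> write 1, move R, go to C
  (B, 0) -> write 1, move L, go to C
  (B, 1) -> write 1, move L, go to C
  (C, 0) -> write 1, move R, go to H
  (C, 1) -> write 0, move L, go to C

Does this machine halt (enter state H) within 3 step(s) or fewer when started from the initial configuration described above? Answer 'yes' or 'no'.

Step 1: in state A at pos 0, read 0 -> (A,0)->write 0,move L,goto C. Now: state=C, head=-1, tape[-2..1]=0000 (head:  ^)
Step 2: in state C at pos -1, read 0 -> (C,0)->write 1,move R,goto H. Now: state=H, head=0, tape[-2..1]=0100 (head:   ^)
State H reached at step 2; 2 <= 3 -> yes

Answer: yes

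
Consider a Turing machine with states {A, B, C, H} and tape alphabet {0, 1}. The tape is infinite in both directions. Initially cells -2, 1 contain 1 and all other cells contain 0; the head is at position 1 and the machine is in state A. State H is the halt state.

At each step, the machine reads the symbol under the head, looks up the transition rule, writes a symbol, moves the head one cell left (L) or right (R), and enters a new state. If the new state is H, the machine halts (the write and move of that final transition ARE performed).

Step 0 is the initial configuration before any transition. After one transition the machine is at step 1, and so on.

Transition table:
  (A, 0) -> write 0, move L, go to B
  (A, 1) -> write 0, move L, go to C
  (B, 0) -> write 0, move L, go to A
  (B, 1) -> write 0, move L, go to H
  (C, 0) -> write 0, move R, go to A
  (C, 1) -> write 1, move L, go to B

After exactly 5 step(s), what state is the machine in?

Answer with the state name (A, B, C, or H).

Answer: B

Derivation:
Step 1: in state A at pos 1, read 1 -> (A,1)->write 0,move L,goto C. Now: state=C, head=0, tape[-3..2]=010000 (head:    ^)
Step 2: in state C at pos 0, read 0 -> (C,0)->write 0,move R,goto A. Now: state=A, head=1, tape[-3..2]=010000 (head:     ^)
Step 3: in state A at pos 1, read 0 -> (A,0)->write 0,move L,goto B. Now: state=B, head=0, tape[-3..2]=010000 (head:    ^)
Step 4: in state B at pos 0, read 0 -> (B,0)->write 0,move L,goto A. Now: state=A, head=-1, tape[-3..2]=010000 (head:   ^)
Step 5: in state A at pos -1, read 0 -> (A,0)->write 0,move L,goto B. Now: state=B, head=-2, tape[-3..2]=010000 (head:  ^)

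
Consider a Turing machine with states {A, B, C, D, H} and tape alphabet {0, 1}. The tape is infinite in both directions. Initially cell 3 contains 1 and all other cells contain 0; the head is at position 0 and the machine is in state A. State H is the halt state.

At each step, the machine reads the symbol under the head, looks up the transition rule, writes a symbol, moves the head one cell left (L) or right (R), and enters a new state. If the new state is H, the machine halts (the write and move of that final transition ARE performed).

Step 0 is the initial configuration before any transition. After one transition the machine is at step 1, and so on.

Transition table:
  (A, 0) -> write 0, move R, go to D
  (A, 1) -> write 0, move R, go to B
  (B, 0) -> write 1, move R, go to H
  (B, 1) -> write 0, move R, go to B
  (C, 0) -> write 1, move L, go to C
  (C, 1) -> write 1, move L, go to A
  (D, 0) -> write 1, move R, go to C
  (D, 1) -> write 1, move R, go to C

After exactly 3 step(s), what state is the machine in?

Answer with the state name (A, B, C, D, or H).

Answer: C

Derivation:
Step 1: in state A at pos 0, read 0 -> (A,0)->write 0,move R,goto D. Now: state=D, head=1, tape[-1..4]=000010 (head:   ^)
Step 2: in state D at pos 1, read 0 -> (D,0)->write 1,move R,goto C. Now: state=C, head=2, tape[-1..4]=001010 (head:    ^)
Step 3: in state C at pos 2, read 0 -> (C,0)->write 1,move L,goto C. Now: state=C, head=1, tape[-1..4]=001110 (head:   ^)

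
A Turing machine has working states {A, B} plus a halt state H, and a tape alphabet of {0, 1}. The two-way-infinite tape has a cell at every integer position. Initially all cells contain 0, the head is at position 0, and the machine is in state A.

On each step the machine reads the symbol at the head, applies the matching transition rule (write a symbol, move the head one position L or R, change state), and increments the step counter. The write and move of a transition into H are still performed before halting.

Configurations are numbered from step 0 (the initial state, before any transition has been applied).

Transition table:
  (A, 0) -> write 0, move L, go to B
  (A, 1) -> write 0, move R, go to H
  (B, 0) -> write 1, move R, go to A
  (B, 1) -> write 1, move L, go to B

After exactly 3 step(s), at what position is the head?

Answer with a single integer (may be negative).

Step 1: in state A at pos 0, read 0 -> (A,0)->write 0,move L,goto B. Now: state=B, head=-1, tape[-2..1]=0000 (head:  ^)
Step 2: in state B at pos -1, read 0 -> (B,0)->write 1,move R,goto A. Now: state=A, head=0, tape[-2..1]=0100 (head:   ^)
Step 3: in state A at pos 0, read 0 -> (A,0)->write 0,move L,goto B. Now: state=B, head=-1, tape[-2..1]=0100 (head:  ^)

Answer: -1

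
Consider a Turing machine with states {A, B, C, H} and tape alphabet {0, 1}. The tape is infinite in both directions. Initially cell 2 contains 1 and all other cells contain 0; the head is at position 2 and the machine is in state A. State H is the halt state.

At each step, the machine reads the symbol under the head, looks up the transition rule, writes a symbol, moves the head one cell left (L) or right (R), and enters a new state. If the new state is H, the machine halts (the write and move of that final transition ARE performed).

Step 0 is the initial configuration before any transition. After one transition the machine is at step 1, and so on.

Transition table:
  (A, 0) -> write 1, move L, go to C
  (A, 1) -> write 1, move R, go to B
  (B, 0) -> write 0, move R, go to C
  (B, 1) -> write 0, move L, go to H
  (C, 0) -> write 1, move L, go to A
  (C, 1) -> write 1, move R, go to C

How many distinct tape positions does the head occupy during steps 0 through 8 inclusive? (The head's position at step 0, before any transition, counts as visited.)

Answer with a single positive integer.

Step 1: in state A at pos 2, read 1 -> (A,1)->write 1,move R,goto B. Now: state=B, head=3, tape[1..4]=0100 (head:   ^)
Step 2: in state B at pos 3, read 0 -> (B,0)->write 0,move R,goto C. Now: state=C, head=4, tape[1..5]=01000 (head:    ^)
Step 3: in state C at pos 4, read 0 -> (C,0)->write 1,move L,goto A. Now: state=A, head=3, tape[1..5]=01010 (head:   ^)
Step 4: in state A at pos 3, read 0 -> (A,0)->write 1,move L,goto C. Now: state=C, head=2, tape[1..5]=01110 (head:  ^)
Step 5: in state C at pos 2, read 1 -> (C,1)->write 1,move R,goto C. Now: state=C, head=3, tape[1..5]=01110 (head:   ^)
Step 6: in state C at pos 3, read 1 -> (C,1)->write 1,move R,goto C. Now: state=C, head=4, tape[1..5]=01110 (head:    ^)
Step 7: in state C at pos 4, read 1 -> (C,1)->write 1,move R,goto C. Now: state=C, head=5, tape[1..6]=011100 (head:     ^)
Step 8: in state C at pos 5, read 0 -> (C,0)->write 1,move L,goto A. Now: state=A, head=4, tape[1..6]=011110 (head:    ^)
Head positions at steps 0..8: starting at 2, distinct positions visited = {2, 3, 4, 5} -> 4 position(s)

Answer: 4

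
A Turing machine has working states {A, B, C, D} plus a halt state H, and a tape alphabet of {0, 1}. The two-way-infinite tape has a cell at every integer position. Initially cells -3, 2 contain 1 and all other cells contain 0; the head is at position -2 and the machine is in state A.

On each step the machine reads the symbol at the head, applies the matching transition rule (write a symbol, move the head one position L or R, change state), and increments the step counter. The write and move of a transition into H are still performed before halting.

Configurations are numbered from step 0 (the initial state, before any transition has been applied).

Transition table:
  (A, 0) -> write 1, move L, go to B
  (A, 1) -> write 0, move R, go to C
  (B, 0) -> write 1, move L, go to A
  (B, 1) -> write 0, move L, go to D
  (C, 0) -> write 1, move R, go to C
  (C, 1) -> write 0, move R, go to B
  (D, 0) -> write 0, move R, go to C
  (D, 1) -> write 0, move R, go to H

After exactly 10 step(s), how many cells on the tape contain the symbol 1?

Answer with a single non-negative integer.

Answer: 4

Derivation:
Step 1: in state A at pos -2, read 0 -> (A,0)->write 1,move L,goto B. Now: state=B, head=-3, tape[-4..3]=01100010 (head:  ^)
Step 2: in state B at pos -3, read 1 -> (B,1)->write 0,move L,goto D. Now: state=D, head=-4, tape[-5..3]=000100010 (head:  ^)
Step 3: in state D at pos -4, read 0 -> (D,0)->write 0,move R,goto C. Now: state=C, head=-3, tape[-5..3]=000100010 (head:   ^)
Step 4: in state C at pos -3, read 0 -> (C,0)->write 1,move R,goto C. Now: state=C, head=-2, tape[-5..3]=001100010 (head:    ^)
Step 5: in state C at pos -2, read 1 -> (C,1)->write 0,move R,goto B. Now: state=B, head=-1, tape[-5..3]=001000010 (head:     ^)
Step 6: in state B at pos -1, read 0 -> (B,0)->write 1,move L,goto A. Now: state=A, head=-2, tape[-5..3]=001010010 (head:    ^)
Step 7: in state A at pos -2, read 0 -> (A,0)->write 1,move L,goto B. Now: state=B, head=-3, tape[-5..3]=001110010 (head:   ^)
Step 8: in state B at pos -3, read 1 -> (B,1)->write 0,move L,goto D. Now: state=D, head=-4, tape[-5..3]=000110010 (head:  ^)
Step 9: in state D at pos -4, read 0 -> (D,0)->write 0,move R,goto C. Now: state=C, head=-3, tape[-5..3]=000110010 (head:   ^)
Step 10: in state C at pos -3, read 0 -> (C,0)->write 1,move R,goto C. Now: state=C, head=-2, tape[-5..3]=001110010 (head:    ^)
Cells containing 1 after step 10: {-3, -2, -1, 2} -> 4 cell(s)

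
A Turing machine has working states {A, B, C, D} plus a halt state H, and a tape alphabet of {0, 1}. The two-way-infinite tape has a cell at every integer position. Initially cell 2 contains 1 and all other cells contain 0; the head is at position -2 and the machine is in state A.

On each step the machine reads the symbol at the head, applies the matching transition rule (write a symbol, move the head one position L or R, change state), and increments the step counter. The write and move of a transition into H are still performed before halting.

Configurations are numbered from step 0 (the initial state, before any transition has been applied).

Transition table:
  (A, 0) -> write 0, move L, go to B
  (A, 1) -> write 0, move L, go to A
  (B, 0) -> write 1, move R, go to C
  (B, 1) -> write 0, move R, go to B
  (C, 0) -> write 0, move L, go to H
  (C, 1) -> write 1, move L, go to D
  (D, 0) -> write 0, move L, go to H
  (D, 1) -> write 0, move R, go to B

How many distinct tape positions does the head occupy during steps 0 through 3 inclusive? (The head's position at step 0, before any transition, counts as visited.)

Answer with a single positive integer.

Answer: 2

Derivation:
Step 1: in state A at pos -2, read 0 -> (A,0)->write 0,move L,goto B. Now: state=B, head=-3, tape[-4..3]=00000010 (head:  ^)
Step 2: in state B at pos -3, read 0 -> (B,0)->write 1,move R,goto C. Now: state=C, head=-2, tape[-4..3]=01000010 (head:   ^)
Step 3: in state C at pos -2, read 0 -> (C,0)->write 0,move L,goto H. Now: state=H, head=-3, tape[-4..3]=01000010 (head:  ^)
Head positions at steps 0..3: starting at -2, distinct positions visited = {-3, -2} -> 2 position(s)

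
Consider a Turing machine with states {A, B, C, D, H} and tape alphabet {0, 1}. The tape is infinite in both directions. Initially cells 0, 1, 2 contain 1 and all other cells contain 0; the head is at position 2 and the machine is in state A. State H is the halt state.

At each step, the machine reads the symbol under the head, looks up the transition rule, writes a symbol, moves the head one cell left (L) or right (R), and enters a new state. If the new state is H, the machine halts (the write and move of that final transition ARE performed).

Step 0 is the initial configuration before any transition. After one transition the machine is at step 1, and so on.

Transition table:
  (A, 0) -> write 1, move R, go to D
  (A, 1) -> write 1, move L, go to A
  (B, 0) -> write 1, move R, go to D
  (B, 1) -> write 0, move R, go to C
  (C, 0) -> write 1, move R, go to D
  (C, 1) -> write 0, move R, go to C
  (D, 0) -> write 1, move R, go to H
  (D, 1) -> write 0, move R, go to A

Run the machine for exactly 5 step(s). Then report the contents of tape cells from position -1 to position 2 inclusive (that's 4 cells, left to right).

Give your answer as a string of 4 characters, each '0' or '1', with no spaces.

Answer: 1011

Derivation:
Step 1: in state A at pos 2, read 1 -> (A,1)->write 1,move L,goto A. Now: state=A, head=1, tape[-1..3]=01110 (head:   ^)
Step 2: in state A at pos 1, read 1 -> (A,1)->write 1,move L,goto A. Now: state=A, head=0, tape[-1..3]=01110 (head:  ^)
Step 3: in state A at pos 0, read 1 -> (A,1)->write 1,move L,goto A. Now: state=A, head=-1, tape[-2..3]=001110 (head:  ^)
Step 4: in state A at pos -1, read 0 -> (A,0)->write 1,move R,goto D. Now: state=D, head=0, tape[-2..3]=011110 (head:   ^)
Step 5: in state D at pos 0, read 1 -> (D,1)->write 0,move R,goto A. Now: state=A, head=1, tape[-2..3]=010110 (head:    ^)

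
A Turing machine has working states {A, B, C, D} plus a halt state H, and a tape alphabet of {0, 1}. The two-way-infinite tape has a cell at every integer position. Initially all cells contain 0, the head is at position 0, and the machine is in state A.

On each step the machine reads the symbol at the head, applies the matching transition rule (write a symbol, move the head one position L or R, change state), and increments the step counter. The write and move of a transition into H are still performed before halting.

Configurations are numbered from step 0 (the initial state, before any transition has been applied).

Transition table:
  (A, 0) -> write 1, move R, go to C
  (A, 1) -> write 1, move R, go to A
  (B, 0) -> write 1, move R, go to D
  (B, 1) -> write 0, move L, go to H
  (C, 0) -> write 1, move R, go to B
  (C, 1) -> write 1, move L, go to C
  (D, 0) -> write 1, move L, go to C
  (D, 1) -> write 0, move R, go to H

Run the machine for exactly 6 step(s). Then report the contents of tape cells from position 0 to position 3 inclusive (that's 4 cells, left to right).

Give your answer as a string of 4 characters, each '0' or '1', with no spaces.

Step 1: in state A at pos 0, read 0 -> (A,0)->write 1,move R,goto C. Now: state=C, head=1, tape[-1..2]=0100 (head:   ^)
Step 2: in state C at pos 1, read 0 -> (C,0)->write 1,move R,goto B. Now: state=B, head=2, tape[-1..3]=01100 (head:    ^)
Step 3: in state B at pos 2, read 0 -> (B,0)->write 1,move R,goto D. Now: state=D, head=3, tape[-1..4]=011100 (head:     ^)
Step 4: in state D at pos 3, read 0 -> (D,0)->write 1,move L,goto C. Now: state=C, head=2, tape[-1..4]=011110 (head:    ^)
Step 5: in state C at pos 2, read 1 -> (C,1)->write 1,move L,goto C. Now: state=C, head=1, tape[-1..4]=011110 (head:   ^)
Step 6: in state C at pos 1, read 1 -> (C,1)->write 1,move L,goto C. Now: state=C, head=0, tape[-1..4]=011110 (head:  ^)

Answer: 1111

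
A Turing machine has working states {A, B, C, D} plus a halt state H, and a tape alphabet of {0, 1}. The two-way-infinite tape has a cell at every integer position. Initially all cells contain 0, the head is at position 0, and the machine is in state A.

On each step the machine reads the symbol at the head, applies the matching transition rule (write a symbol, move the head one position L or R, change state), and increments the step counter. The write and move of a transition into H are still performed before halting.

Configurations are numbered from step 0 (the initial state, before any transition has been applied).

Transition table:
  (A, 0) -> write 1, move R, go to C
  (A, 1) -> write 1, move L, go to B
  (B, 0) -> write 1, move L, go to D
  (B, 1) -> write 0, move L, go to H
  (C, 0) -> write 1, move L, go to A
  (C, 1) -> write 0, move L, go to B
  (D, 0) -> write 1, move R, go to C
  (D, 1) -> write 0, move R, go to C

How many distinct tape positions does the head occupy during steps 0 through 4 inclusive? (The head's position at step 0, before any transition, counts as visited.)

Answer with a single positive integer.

Step 1: in state A at pos 0, read 0 -> (A,0)->write 1,move R,goto C. Now: state=C, head=1, tape[-1..2]=0100 (head:   ^)
Step 2: in state C at pos 1, read 0 -> (C,0)->write 1,move L,goto A. Now: state=A, head=0, tape[-1..2]=0110 (head:  ^)
Step 3: in state A at pos 0, read 1 -> (A,1)->write 1,move L,goto B. Now: state=B, head=-1, tape[-2..2]=00110 (head:  ^)
Step 4: in state B at pos -1, read 0 -> (B,0)->write 1,move L,goto D. Now: state=D, head=-2, tape[-3..2]=001110 (head:  ^)
Head positions at steps 0..4: starting at 0, distinct positions visited = {-2, -1, 0, 1} -> 4 position(s)

Answer: 4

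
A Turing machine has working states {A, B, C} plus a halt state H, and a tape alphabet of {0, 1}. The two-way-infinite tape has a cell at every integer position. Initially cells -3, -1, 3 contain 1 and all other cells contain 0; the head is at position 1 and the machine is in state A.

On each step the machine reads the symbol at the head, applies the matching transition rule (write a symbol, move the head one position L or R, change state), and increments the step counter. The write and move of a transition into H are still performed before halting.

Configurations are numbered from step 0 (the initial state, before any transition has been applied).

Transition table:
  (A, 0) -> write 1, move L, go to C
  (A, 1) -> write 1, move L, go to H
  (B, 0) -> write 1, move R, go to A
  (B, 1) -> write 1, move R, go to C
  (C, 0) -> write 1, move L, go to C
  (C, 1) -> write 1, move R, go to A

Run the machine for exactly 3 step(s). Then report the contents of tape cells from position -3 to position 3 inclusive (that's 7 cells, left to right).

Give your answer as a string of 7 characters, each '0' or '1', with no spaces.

Answer: 1011101

Derivation:
Step 1: in state A at pos 1, read 0 -> (A,0)->write 1,move L,goto C. Now: state=C, head=0, tape[-4..4]=010101010 (head:     ^)
Step 2: in state C at pos 0, read 0 -> (C,0)->write 1,move L,goto C. Now: state=C, head=-1, tape[-4..4]=010111010 (head:    ^)
Step 3: in state C at pos -1, read 1 -> (C,1)->write 1,move R,goto A. Now: state=A, head=0, tape[-4..4]=010111010 (head:     ^)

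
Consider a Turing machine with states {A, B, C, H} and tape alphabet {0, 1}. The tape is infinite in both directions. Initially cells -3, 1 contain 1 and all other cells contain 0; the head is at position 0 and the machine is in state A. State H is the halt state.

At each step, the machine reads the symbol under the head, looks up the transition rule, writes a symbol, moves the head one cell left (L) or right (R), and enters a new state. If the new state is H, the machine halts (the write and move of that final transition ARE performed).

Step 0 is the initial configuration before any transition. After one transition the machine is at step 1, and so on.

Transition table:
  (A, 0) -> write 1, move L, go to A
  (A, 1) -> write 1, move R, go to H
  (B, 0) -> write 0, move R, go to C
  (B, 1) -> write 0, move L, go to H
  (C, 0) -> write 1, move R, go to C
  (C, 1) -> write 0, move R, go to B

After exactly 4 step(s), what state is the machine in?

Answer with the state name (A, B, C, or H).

Step 1: in state A at pos 0, read 0 -> (A,0)->write 1,move L,goto A. Now: state=A, head=-1, tape[-4..2]=0100110 (head:    ^)
Step 2: in state A at pos -1, read 0 -> (A,0)->write 1,move L,goto A. Now: state=A, head=-2, tape[-4..2]=0101110 (head:   ^)
Step 3: in state A at pos -2, read 0 -> (A,0)->write 1,move L,goto A. Now: state=A, head=-3, tape[-4..2]=0111110 (head:  ^)
Step 4: in state A at pos -3, read 1 -> (A,1)->write 1,move R,goto H. Now: state=H, head=-2, tape[-4..2]=0111110 (head:   ^)

Answer: H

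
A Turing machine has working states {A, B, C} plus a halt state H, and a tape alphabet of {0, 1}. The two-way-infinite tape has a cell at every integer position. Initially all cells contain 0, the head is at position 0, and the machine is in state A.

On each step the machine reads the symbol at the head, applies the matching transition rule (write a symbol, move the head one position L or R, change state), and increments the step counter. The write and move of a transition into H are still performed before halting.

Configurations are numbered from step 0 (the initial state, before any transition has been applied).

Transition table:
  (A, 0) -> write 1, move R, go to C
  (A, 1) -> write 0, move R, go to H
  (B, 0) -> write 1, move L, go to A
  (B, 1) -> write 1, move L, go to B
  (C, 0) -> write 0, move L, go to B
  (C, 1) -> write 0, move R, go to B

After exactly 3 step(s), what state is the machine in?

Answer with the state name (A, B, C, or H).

Answer: B

Derivation:
Step 1: in state A at pos 0, read 0 -> (A,0)->write 1,move R,goto C. Now: state=C, head=1, tape[-1..2]=0100 (head:   ^)
Step 2: in state C at pos 1, read 0 -> (C,0)->write 0,move L,goto B. Now: state=B, head=0, tape[-1..2]=0100 (head:  ^)
Step 3: in state B at pos 0, read 1 -> (B,1)->write 1,move L,goto B. Now: state=B, head=-1, tape[-2..2]=00100 (head:  ^)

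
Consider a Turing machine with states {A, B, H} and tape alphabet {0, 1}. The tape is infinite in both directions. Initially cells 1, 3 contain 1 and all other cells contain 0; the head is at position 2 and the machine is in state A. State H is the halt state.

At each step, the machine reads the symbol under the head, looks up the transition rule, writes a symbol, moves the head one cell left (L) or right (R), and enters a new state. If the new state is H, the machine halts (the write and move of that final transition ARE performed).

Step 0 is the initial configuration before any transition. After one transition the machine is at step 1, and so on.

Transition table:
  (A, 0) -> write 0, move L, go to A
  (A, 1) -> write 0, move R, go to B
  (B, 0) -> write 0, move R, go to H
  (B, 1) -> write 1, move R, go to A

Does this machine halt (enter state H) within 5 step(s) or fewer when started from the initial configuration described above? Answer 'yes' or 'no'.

Step 1: in state A at pos 2, read 0 -> (A,0)->write 0,move L,goto A. Now: state=A, head=1, tape[0..4]=01010 (head:  ^)
Step 2: in state A at pos 1, read 1 -> (A,1)->write 0,move R,goto B. Now: state=B, head=2, tape[0..4]=00010 (head:   ^)
Step 3: in state B at pos 2, read 0 -> (B,0)->write 0,move R,goto H. Now: state=H, head=3, tape[0..4]=00010 (head:    ^)
State H reached at step 3; 3 <= 5 -> yes

Answer: yes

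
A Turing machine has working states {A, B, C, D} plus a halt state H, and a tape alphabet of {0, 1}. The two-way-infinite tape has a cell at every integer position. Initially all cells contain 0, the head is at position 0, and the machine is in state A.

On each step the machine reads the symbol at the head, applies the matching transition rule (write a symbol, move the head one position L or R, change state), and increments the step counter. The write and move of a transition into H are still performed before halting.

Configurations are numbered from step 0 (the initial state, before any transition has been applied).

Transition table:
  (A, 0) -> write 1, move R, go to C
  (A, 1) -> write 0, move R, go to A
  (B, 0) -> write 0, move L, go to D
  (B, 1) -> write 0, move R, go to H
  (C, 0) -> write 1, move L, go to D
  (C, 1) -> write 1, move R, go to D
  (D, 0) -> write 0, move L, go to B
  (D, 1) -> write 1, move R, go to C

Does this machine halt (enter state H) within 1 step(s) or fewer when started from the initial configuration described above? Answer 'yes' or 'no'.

Step 1: in state A at pos 0, read 0 -> (A,0)->write 1,move R,goto C. Now: state=C, head=1, tape[-1..2]=0100 (head:   ^)
After 1 step(s): state = C (not H) -> not halted within 1 -> no

Answer: no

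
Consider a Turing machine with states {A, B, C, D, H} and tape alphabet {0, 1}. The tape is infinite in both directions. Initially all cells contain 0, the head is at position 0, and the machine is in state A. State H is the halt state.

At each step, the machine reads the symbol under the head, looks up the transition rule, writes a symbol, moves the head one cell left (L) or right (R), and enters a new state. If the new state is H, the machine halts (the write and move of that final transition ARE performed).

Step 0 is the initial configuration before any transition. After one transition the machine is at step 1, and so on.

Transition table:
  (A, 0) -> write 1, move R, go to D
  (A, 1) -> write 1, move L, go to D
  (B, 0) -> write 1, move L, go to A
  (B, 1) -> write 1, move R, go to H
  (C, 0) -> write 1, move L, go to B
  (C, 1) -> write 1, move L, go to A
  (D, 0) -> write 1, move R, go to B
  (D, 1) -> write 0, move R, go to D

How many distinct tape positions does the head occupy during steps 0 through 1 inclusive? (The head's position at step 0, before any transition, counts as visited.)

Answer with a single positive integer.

Step 1: in state A at pos 0, read 0 -> (A,0)->write 1,move R,goto D. Now: state=D, head=1, tape[-1..2]=0100 (head:   ^)
Head positions at steps 0..1: starting at 0, distinct positions visited = {0, 1} -> 2 position(s)

Answer: 2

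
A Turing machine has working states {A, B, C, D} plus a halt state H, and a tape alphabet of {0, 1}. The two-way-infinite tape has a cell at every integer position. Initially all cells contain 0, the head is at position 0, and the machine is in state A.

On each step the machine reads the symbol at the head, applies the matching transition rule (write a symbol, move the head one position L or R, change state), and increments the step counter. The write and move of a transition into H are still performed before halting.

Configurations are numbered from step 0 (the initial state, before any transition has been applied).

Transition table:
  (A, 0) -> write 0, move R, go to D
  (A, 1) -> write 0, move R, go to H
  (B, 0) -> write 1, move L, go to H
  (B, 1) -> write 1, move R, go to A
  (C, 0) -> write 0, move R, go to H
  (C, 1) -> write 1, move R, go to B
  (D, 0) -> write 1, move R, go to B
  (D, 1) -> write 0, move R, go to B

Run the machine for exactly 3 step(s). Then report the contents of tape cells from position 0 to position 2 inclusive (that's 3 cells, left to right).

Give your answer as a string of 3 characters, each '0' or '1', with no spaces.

Step 1: in state A at pos 0, read 0 -> (A,0)->write 0,move R,goto D. Now: state=D, head=1, tape[-1..2]=0000 (head:   ^)
Step 2: in state D at pos 1, read 0 -> (D,0)->write 1,move R,goto B. Now: state=B, head=2, tape[-1..3]=00100 (head:    ^)
Step 3: in state B at pos 2, read 0 -> (B,0)->write 1,move L,goto H. Now: state=H, head=1, tape[-1..3]=00110 (head:   ^)

Answer: 011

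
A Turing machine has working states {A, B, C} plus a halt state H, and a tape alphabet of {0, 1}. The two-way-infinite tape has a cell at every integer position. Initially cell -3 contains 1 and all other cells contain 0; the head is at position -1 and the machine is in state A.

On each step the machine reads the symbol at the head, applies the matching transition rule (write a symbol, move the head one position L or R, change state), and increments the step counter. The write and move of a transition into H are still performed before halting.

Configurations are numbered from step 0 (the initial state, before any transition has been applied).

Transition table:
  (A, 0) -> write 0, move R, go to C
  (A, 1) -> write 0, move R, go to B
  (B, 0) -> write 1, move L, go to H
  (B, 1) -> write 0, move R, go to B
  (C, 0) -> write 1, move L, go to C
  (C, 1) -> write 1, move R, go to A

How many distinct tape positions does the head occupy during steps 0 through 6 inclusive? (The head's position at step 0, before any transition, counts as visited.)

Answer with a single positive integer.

Step 1: in state A at pos -1, read 0 -> (A,0)->write 0,move R,goto C. Now: state=C, head=0, tape[-4..1]=010000 (head:     ^)
Step 2: in state C at pos 0, read 0 -> (C,0)->write 1,move L,goto C. Now: state=C, head=-1, tape[-4..1]=010010 (head:    ^)
Step 3: in state C at pos -1, read 0 -> (C,0)->write 1,move L,goto C. Now: state=C, head=-2, tape[-4..1]=010110 (head:   ^)
Step 4: in state C at pos -2, read 0 -> (C,0)->write 1,move L,goto C. Now: state=C, head=-3, tape[-4..1]=011110 (head:  ^)
Step 5: in state C at pos -3, read 1 -> (C,1)->write 1,move R,goto A. Now: state=A, head=-2, tape[-4..1]=011110 (head:   ^)
Step 6: in state A at pos -2, read 1 -> (A,1)->write 0,move R,goto B. Now: state=B, head=-1, tape[-4..1]=010110 (head:    ^)
Head positions at steps 0..6: starting at -1, distinct positions visited = {-3, -2, -1, 0} -> 4 position(s)

Answer: 4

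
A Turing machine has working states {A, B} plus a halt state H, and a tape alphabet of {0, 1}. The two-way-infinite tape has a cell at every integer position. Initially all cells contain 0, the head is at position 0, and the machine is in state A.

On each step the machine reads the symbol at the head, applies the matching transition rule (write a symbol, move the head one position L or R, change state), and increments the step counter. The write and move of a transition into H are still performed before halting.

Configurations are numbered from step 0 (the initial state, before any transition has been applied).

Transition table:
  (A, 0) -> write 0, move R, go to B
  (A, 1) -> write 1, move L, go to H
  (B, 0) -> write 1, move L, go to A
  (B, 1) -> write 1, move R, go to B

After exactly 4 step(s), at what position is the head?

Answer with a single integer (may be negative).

Answer: 2

Derivation:
Step 1: in state A at pos 0, read 0 -> (A,0)->write 0,move R,goto B. Now: state=B, head=1, tape[-1..2]=0000 (head:   ^)
Step 2: in state B at pos 1, read 0 -> (B,0)->write 1,move L,goto A. Now: state=A, head=0, tape[-1..2]=0010 (head:  ^)
Step 3: in state A at pos 0, read 0 -> (A,0)->write 0,move R,goto B. Now: state=B, head=1, tape[-1..2]=0010 (head:   ^)
Step 4: in state B at pos 1, read 1 -> (B,1)->write 1,move R,goto B. Now: state=B, head=2, tape[-1..3]=00100 (head:    ^)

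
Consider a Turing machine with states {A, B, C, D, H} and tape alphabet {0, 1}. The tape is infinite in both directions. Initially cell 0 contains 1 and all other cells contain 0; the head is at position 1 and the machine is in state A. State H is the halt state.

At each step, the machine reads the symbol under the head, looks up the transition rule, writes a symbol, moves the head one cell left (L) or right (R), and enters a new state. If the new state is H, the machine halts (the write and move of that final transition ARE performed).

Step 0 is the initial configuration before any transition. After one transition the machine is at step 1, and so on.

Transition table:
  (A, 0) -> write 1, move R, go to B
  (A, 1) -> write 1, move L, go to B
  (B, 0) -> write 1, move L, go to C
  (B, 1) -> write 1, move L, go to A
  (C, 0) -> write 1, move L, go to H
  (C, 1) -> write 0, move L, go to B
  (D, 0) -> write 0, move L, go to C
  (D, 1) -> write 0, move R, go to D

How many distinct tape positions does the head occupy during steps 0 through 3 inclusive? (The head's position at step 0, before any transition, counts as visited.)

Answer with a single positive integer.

Answer: 3

Derivation:
Step 1: in state A at pos 1, read 0 -> (A,0)->write 1,move R,goto B. Now: state=B, head=2, tape[-1..3]=01100 (head:    ^)
Step 2: in state B at pos 2, read 0 -> (B,0)->write 1,move L,goto C. Now: state=C, head=1, tape[-1..3]=01110 (head:   ^)
Step 3: in state C at pos 1, read 1 -> (C,1)->write 0,move L,goto B. Now: state=B, head=0, tape[-1..3]=01010 (head:  ^)
Head positions at steps 0..3: starting at 1, distinct positions visited = {0, 1, 2} -> 3 position(s)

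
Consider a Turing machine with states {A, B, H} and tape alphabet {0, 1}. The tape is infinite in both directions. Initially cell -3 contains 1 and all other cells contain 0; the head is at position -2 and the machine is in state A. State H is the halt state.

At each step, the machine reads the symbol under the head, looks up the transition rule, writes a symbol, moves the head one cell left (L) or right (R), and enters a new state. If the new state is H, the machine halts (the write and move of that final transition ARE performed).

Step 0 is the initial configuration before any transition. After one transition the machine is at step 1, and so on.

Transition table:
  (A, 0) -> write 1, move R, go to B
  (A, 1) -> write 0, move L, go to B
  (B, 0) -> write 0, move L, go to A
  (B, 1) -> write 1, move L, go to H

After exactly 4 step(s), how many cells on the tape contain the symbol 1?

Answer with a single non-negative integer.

Step 1: in state A at pos -2, read 0 -> (A,0)->write 1,move R,goto B. Now: state=B, head=-1, tape[-4..0]=01100 (head:    ^)
Step 2: in state B at pos -1, read 0 -> (B,0)->write 0,move L,goto A. Now: state=A, head=-2, tape[-4..0]=01100 (head:   ^)
Step 3: in state A at pos -2, read 1 -> (A,1)->write 0,move L,goto B. Now: state=B, head=-3, tape[-4..0]=01000 (head:  ^)
Step 4: in state B at pos -3, read 1 -> (B,1)->write 1,move L,goto H. Now: state=H, head=-4, tape[-5..0]=001000 (head:  ^)
Cells containing 1 after step 4: {-3} -> 1 cell(s)

Answer: 1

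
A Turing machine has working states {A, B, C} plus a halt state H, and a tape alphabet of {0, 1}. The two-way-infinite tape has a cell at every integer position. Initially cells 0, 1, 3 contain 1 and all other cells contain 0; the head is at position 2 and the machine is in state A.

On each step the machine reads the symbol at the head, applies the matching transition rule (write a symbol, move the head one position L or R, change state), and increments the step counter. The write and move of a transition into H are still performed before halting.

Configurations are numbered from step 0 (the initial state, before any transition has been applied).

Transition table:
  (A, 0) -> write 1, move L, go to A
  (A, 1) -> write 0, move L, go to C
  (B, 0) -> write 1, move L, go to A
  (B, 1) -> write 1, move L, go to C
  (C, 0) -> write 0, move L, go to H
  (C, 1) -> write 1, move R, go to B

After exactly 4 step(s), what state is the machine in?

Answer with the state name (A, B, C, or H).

Step 1: in state A at pos 2, read 0 -> (A,0)->write 1,move L,goto A. Now: state=A, head=1, tape[-1..4]=011110 (head:   ^)
Step 2: in state A at pos 1, read 1 -> (A,1)->write 0,move L,goto C. Now: state=C, head=0, tape[-1..4]=010110 (head:  ^)
Step 3: in state C at pos 0, read 1 -> (C,1)->write 1,move R,goto B. Now: state=B, head=1, tape[-1..4]=010110 (head:   ^)
Step 4: in state B at pos 1, read 0 -> (B,0)->write 1,move L,goto A. Now: state=A, head=0, tape[-1..4]=011110 (head:  ^)

Answer: A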